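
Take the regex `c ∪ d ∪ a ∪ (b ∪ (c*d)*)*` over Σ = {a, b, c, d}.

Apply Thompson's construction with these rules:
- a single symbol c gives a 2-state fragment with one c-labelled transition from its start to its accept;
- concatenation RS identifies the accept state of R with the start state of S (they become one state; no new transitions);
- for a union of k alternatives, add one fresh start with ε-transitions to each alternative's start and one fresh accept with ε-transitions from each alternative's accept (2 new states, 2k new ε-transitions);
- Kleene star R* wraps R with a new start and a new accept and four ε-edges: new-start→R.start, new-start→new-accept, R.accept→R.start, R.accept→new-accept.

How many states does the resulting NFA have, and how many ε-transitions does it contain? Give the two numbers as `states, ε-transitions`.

Building bottom-up:
Each of the 6 symbol leaves contributes 2 states and 0 ε-transitions.
  c* = 4 states, 4 ε-transitions
  c*d = 5 states, 4 ε-transitions
  (c*d)* = 7 states, 8 ε-transitions
  b ∪ (c*d)* = 11 states, 12 ε-transitions
  (b ∪ (c*d)*)* = 13 states, 16 ε-transitions
  c ∪ d ∪ a ∪ (b ∪ (c*d)*)* = 21 states, 24 ε-transitions

21, 24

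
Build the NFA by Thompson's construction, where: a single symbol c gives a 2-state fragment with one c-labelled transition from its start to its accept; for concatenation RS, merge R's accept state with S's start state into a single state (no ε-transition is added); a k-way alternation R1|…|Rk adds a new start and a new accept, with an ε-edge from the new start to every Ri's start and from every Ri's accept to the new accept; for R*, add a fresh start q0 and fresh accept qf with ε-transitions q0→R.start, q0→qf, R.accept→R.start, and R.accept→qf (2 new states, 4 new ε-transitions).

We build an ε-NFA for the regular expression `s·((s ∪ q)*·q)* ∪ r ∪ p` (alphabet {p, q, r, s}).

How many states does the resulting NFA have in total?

Per subexpression:
Each of the 6 symbol leaves contributes a 2-state fragment.
  s ∪ q = 6 states
  (s ∪ q)* = 8 states
  (s ∪ q)*·q = 9 states
  ((s ∪ q)*·q)* = 11 states
  s·((s ∪ q)*·q)* = 12 states
  s·((s ∪ q)*·q)* ∪ r ∪ p = 18 states

18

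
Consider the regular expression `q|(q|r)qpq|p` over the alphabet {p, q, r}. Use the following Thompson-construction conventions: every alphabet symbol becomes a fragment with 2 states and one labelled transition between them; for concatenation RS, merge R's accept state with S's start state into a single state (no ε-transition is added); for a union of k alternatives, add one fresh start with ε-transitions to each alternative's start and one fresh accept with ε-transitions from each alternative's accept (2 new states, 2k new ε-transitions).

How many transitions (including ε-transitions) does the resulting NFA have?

17

By structural recursion:
Each of the 7 symbol leaves contributes 1 transition (1 symbol, 0 ε).
  q|r — 6 transitions (2 symbol, 4 ε)
  (q|r)qpq — 9 transitions (5 symbol, 4 ε)
  q|(q|r)qpq|p — 17 transitions (7 symbol, 10 ε)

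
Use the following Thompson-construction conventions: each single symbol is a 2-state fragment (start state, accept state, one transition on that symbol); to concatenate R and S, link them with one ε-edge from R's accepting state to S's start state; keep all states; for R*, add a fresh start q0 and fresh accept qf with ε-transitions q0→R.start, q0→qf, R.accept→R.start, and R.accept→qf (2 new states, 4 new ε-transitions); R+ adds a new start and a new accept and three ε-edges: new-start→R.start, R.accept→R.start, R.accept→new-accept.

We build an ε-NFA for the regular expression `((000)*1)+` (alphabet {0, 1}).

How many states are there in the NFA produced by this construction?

Building bottom-up:
Each of the 4 symbol leaves contributes a 2-state fragment.
  000 → 6 states
  (000)* → 8 states
  (000)*1 → 10 states
  ((000)*1)+ → 12 states

12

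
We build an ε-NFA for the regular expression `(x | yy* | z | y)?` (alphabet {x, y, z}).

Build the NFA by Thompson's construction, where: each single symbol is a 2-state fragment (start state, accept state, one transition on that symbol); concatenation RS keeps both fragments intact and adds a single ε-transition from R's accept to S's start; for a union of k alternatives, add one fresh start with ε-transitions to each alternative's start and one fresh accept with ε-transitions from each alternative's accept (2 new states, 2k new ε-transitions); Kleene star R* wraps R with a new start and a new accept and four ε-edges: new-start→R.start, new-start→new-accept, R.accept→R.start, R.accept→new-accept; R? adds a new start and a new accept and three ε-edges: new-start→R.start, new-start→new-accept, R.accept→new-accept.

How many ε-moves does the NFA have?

16

By structural recursion:
Each of the 5 symbol leaves contributes 0 ε-transitions.
  y* — 4 ε-transitions
  yy* — 5 ε-transitions
  x | yy* | z | y — 13 ε-transitions
  (x | yy* | z | y)? — 16 ε-transitions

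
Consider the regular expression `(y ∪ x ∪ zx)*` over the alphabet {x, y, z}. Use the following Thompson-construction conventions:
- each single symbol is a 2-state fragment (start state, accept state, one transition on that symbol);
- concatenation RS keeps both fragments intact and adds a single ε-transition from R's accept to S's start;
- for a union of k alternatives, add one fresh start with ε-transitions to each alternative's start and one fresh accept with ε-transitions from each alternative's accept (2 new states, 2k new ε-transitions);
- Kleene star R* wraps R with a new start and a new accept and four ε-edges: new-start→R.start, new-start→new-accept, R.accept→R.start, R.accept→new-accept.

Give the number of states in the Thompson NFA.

Building bottom-up:
Each of the 4 symbol leaves contributes a 2-state fragment.
  zx : 4 states
  y ∪ x ∪ zx : 10 states
  (y ∪ x ∪ zx)* : 12 states

12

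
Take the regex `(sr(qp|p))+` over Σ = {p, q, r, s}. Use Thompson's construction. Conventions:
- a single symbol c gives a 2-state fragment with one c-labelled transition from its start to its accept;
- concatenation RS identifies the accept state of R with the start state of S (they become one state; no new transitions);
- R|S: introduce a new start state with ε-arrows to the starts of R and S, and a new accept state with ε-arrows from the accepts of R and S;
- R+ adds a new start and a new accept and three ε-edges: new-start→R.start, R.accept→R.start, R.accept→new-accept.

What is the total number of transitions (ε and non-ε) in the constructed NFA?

Building bottom-up:
Each of the 5 symbol leaves contributes 1 transition (1 symbol, 0 ε).
  qp : 2 transitions (2 symbol, 0 ε)
  qp|p : 7 transitions (3 symbol, 4 ε)
  sr(qp|p) : 9 transitions (5 symbol, 4 ε)
  (sr(qp|p))+ : 12 transitions (5 symbol, 7 ε)

12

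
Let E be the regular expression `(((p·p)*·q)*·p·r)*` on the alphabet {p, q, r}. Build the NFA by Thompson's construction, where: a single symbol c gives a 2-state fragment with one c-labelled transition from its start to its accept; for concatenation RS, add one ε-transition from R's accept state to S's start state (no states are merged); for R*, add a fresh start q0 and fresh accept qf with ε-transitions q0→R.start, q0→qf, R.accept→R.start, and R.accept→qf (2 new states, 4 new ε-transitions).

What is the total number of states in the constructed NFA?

16

Per subexpression:
Each of the 5 symbol leaves contributes a 2-state fragment.
  p·p : 4 states
  (p·p)* : 6 states
  (p·p)*·q : 8 states
  ((p·p)*·q)* : 10 states
  ((p·p)*·q)*·p·r : 14 states
  (((p·p)*·q)*·p·r)* : 16 states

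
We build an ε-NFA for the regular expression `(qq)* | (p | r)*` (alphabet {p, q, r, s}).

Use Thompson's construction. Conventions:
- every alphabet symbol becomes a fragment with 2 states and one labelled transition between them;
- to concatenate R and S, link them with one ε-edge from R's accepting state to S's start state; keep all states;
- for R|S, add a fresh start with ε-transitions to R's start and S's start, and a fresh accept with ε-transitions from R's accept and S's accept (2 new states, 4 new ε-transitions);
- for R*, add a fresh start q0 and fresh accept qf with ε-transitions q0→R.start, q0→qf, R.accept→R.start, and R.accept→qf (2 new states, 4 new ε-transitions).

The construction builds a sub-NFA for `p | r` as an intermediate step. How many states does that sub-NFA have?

6

Fragment for `p | r`:
Each of the 2 symbol leaves contributes a 2-state fragment.
  p | r : 6 states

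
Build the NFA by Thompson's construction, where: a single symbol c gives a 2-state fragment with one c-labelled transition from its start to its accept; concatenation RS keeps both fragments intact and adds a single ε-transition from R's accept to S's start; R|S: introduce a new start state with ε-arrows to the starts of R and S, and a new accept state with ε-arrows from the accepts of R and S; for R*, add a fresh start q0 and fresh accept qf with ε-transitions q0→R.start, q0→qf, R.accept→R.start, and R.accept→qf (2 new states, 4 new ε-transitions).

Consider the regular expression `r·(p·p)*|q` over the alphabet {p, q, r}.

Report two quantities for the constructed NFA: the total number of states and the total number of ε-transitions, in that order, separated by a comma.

Recursing over subexpressions:
Each of the 4 symbol leaves contributes 2 states and 0 ε-transitions.
  p·p : 4 states, 1 ε-transition
  (p·p)* : 6 states, 5 ε-transitions
  r·(p·p)* : 8 states, 6 ε-transitions
  r·(p·p)*|q : 12 states, 10 ε-transitions

12, 10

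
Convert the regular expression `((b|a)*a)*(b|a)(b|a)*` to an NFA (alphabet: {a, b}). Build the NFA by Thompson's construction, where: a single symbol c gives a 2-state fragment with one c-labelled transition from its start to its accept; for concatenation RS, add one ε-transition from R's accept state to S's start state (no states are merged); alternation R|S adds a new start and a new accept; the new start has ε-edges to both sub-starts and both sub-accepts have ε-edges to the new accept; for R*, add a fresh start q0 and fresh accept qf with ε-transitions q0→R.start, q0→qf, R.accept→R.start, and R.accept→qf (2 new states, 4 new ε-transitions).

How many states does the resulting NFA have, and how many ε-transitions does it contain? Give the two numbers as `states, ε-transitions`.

Per subexpression:
Each of the 7 symbol leaves contributes 2 states and 0 ε-transitions.
  b|a → 6 states, 4 ε-transitions
  (b|a)* → 8 states, 8 ε-transitions
  (b|a)*a → 10 states, 9 ε-transitions
  ((b|a)*a)* → 12 states, 13 ε-transitions
  b|a → 6 states, 4 ε-transitions
  b|a → 6 states, 4 ε-transitions
  (b|a)* → 8 states, 8 ε-transitions
  ((b|a)*a)*(b|a)(b|a)* → 26 states, 27 ε-transitions

26, 27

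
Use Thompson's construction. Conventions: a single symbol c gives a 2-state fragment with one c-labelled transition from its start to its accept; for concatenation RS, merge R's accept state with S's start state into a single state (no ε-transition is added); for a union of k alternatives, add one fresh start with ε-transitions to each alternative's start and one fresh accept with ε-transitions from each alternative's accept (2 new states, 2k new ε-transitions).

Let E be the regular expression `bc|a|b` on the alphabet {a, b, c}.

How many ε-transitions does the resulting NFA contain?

Recursing over subexpressions:
Each of the 4 symbol leaves contributes 0 ε-transitions.
  bc : 0 ε-transitions
  bc|a|b : 6 ε-transitions

6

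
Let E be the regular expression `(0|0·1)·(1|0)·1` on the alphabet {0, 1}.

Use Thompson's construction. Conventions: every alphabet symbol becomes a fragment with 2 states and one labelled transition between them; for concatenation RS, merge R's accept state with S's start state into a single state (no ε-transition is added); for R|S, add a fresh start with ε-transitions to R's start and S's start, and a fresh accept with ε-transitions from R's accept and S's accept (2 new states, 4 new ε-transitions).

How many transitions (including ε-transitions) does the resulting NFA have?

14

Recursing over subexpressions:
Each of the 6 symbol leaves contributes 1 transition (1 symbol, 0 ε).
  0·1 : 2 transitions (2 symbol, 0 ε)
  0|0·1 : 7 transitions (3 symbol, 4 ε)
  1|0 : 6 transitions (2 symbol, 4 ε)
  (0|0·1)·(1|0)·1 : 14 transitions (6 symbol, 8 ε)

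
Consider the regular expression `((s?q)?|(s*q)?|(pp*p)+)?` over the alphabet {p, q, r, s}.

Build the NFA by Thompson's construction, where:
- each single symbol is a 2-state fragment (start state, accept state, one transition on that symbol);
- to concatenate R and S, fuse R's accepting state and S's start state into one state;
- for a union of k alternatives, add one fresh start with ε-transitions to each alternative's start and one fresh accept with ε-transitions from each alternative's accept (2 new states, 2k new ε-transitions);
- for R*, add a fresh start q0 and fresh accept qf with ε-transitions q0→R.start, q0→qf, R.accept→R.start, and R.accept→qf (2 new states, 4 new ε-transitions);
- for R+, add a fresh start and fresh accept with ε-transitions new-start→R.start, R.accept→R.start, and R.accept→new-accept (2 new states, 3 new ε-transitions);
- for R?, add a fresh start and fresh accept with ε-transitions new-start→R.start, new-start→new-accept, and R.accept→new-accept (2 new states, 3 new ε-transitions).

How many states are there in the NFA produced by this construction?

Building bottom-up:
Each of the 7 symbol leaves contributes a 2-state fragment.
  s? — 4 states
  s?q — 5 states
  (s?q)? — 7 states
  s* — 4 states
  s*q — 5 states
  (s*q)? — 7 states
  p* — 4 states
  pp*p — 6 states
  (pp*p)+ — 8 states
  (s?q)?|(s*q)?|(pp*p)+ — 24 states
  ((s?q)?|(s*q)?|(pp*p)+)? — 26 states

26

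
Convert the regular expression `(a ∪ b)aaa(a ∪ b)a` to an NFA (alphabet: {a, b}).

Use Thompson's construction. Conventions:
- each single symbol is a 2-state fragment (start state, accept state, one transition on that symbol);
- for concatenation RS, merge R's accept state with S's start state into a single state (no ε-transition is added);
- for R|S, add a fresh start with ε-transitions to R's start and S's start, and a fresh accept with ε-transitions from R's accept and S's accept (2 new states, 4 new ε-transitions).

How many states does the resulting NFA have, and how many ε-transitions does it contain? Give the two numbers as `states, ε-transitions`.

15, 8

Recursing over subexpressions:
Each of the 8 symbol leaves contributes 2 states and 0 ε-transitions.
  a ∪ b : 6 states, 4 ε-transitions
  a ∪ b : 6 states, 4 ε-transitions
  (a ∪ b)aaa(a ∪ b)a : 15 states, 8 ε-transitions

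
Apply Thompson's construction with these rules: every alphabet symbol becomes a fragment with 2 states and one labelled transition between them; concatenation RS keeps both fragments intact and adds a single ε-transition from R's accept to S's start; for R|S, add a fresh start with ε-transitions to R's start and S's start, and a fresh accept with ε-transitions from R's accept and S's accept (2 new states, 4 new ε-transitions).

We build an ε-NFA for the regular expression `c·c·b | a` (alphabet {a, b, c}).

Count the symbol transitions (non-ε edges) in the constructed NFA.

4

Building bottom-up:
Each of the 4 symbol leaves contributes exactly 1 symbol transition.
  c·c·b : 3 symbol transitions
  c·c·b | a : 4 symbol transitions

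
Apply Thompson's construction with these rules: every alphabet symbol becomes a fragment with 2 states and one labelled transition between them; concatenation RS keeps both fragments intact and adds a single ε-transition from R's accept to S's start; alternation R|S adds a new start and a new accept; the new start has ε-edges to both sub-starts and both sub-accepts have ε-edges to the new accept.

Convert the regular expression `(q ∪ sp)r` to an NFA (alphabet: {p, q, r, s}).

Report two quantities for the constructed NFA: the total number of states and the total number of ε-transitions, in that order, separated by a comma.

10, 6

By structural recursion:
Each of the 4 symbol leaves contributes 2 states and 0 ε-transitions.
  sp = 4 states, 1 ε-transition
  q ∪ sp = 8 states, 5 ε-transitions
  (q ∪ sp)r = 10 states, 6 ε-transitions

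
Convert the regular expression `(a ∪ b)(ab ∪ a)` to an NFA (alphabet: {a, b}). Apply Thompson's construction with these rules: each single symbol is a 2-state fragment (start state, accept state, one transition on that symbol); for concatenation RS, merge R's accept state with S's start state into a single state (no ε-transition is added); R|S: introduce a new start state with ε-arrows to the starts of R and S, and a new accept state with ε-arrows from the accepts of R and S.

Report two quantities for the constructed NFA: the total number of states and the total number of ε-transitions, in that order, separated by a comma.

By structural recursion:
Each of the 5 symbol leaves contributes 2 states and 0 ε-transitions.
  a ∪ b : 6 states, 4 ε-transitions
  ab : 3 states, 0 ε-transitions
  ab ∪ a : 7 states, 4 ε-transitions
  (a ∪ b)(ab ∪ a) : 12 states, 8 ε-transitions

12, 8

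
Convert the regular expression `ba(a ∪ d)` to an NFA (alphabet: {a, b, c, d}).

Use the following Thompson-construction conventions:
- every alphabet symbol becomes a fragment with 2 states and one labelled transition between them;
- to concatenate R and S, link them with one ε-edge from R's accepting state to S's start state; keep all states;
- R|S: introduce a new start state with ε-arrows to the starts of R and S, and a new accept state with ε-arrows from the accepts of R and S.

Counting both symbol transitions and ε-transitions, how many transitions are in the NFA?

Bottom-up over the parse tree:
Each of the 4 symbol leaves contributes 1 transition (1 symbol, 0 ε).
  a ∪ d = 6 transitions (2 symbol, 4 ε)
  ba(a ∪ d) = 10 transitions (4 symbol, 6 ε)

10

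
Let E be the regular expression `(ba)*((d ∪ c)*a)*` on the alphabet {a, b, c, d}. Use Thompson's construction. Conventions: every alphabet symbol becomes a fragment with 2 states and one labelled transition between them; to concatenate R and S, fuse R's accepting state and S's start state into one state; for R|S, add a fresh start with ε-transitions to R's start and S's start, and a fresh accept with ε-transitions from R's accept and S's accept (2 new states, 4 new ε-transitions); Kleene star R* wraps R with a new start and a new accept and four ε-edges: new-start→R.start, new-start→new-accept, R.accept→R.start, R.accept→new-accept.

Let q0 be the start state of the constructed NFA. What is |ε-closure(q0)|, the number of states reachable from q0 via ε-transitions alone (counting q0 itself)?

9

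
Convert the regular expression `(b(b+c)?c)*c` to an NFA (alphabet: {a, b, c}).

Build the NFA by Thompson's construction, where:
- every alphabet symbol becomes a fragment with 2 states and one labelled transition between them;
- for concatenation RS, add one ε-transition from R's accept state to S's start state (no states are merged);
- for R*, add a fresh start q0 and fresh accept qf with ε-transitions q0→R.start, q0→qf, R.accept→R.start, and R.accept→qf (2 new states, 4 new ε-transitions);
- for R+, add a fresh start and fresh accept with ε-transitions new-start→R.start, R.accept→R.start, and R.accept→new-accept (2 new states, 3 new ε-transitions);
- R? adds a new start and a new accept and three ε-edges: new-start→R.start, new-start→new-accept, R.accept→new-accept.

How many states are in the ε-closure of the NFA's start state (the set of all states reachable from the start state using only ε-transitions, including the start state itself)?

Compute the ε-closure size of each fragment's start state recursively; a symbol fragment's start has no outgoing ε-edge, so its closure is just itself (size 1).
  b+ — new start ε-reaches only the body's start; the new accept needs a symbol first: C = 1 + 1 = 2
  b+c — same as the first factor's closure: C = 2
  (b+c)? — new start has ε-edges to the inner start and to the new accept, so C = 2 + 2 = 4
  b(b+c)?c — C equals the left operand's closure size = 1 (its accept is not ε-reachable, so the closure stops there)
  (b(b+c)?c)* — C = 1 (new start) + 1 (body) + 1 (new accept) = 3
  (b(b+c)?c)*c — the left operand accepts ε, so the closure extends into the next operand (via the concat ε-link); C = 3 + 1 = 4

4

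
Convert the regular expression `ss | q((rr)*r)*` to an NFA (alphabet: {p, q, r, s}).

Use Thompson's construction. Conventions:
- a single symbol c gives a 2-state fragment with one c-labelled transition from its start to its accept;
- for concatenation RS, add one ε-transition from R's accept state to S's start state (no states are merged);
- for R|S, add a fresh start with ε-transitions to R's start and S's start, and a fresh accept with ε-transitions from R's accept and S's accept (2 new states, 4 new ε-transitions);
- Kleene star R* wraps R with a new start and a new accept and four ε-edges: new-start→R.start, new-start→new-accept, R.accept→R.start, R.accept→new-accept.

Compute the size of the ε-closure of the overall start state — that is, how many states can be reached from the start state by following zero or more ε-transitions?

3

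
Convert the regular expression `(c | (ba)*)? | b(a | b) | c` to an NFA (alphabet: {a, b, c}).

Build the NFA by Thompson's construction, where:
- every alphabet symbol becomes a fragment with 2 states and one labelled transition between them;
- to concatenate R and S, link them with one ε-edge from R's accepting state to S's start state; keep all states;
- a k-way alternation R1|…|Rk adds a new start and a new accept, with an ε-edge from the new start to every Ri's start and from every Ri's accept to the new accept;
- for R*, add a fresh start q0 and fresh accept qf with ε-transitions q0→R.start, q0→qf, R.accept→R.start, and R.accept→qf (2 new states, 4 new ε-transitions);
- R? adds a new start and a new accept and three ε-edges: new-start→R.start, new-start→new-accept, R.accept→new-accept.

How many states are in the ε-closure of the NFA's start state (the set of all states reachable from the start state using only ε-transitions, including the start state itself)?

Work bottom-up. For each fragment F, track |ε-closure(F.start)| and whether F's accept lies in that closure (i.e. whether F accepts ε). A single-symbol fragment has closure size 1 and does not accept ε.
  ba → |ε-closure| equals the left operand's closure size = 1 (its accept is not ε-reachable, so the closure stops there)
  (ba)* → the star's fresh start ε-reaches both the body's start and the fresh accept: |ε-closure| = 2 + 1 = 3
  c | (ba)* → new start ε-reaches every alternative's start; at least one alternative accepts ε, so the union's new accept is reached too: |ε-closure| = 1 + 1 + 3 + 1 = 6
  (c | (ba)*)? → new start has ε-edges to the inner start and to the new accept, so |ε-closure| = 2 + 6 = 8
  a | b → new start ε-reaches every alternative's start; none of them accept ε, so the new accept is not reached: |ε-closure| = 1 + 1 + 1 = 3
  b(a | b) → same as the first factor's closure: |ε-closure| = 1
  (c | (ba)*)? | b(a | b) | c → new start ε-reaches every alternative's start; at least one alternative accepts ε, so the union's new accept is reached too: |ε-closure| = 1 + 8 + 1 + 1 + 1 = 12

12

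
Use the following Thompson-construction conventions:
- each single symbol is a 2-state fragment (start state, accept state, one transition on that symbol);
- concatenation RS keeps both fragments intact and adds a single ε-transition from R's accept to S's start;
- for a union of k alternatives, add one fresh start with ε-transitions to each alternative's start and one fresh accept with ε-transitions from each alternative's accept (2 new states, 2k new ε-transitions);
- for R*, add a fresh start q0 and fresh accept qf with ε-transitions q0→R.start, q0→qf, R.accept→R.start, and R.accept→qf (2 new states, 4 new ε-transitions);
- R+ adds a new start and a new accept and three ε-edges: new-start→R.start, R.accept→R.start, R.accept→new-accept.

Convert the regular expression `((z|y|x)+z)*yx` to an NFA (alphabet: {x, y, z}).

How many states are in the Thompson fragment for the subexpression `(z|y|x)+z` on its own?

Fragment for `(z|y|x)+z`:
Each of the 4 symbol leaves contributes a 2-state fragment.
  z|y|x → 8 states
  (z|y|x)+ → 10 states
  (z|y|x)+z → 12 states

12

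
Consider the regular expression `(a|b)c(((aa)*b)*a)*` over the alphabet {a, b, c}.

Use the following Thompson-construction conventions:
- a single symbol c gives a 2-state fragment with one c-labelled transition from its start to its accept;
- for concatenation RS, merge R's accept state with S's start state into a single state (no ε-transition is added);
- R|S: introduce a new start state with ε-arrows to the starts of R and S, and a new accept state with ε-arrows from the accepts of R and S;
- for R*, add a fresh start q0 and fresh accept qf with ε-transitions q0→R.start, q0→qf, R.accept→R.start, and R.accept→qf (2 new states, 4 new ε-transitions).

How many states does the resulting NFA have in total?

Bottom-up over the parse tree:
Each of the 7 symbol leaves contributes a 2-state fragment.
  a|b = 6 states
  aa = 3 states
  (aa)* = 5 states
  (aa)*b = 6 states
  ((aa)*b)* = 8 states
  ((aa)*b)*a = 9 states
  (((aa)*b)*a)* = 11 states
  (a|b)c(((aa)*b)*a)* = 17 states

17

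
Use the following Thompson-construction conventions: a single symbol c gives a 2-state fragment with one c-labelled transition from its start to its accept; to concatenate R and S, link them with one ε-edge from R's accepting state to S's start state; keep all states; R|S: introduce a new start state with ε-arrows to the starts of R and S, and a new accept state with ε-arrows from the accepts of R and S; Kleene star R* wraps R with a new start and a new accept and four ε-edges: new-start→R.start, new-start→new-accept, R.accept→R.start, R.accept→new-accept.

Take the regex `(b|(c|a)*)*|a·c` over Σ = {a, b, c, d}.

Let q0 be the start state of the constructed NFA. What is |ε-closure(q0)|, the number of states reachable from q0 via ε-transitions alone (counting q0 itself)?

13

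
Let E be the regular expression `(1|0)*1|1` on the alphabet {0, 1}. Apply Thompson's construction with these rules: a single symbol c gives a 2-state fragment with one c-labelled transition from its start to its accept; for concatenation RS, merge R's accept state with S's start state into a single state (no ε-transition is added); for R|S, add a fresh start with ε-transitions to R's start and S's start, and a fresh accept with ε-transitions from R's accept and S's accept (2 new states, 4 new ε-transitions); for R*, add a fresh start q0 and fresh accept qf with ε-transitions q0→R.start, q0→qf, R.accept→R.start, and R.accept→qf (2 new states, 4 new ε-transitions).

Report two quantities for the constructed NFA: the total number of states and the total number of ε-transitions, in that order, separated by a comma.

13, 12

Per subexpression:
Each of the 4 symbol leaves contributes 2 states and 0 ε-transitions.
  1|0 : 6 states, 4 ε-transitions
  (1|0)* : 8 states, 8 ε-transitions
  (1|0)*1 : 9 states, 8 ε-transitions
  (1|0)*1|1 : 13 states, 12 ε-transitions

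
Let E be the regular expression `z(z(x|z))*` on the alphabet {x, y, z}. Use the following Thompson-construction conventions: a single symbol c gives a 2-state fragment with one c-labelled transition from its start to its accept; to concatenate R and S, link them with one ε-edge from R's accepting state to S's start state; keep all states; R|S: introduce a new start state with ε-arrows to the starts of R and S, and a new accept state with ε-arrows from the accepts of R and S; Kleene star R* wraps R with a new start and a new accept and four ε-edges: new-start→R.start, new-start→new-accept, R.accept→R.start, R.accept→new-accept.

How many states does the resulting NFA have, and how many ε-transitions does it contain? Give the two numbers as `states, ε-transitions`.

12, 10

Per subexpression:
Each of the 4 symbol leaves contributes 2 states and 0 ε-transitions.
  x|z → 6 states, 4 ε-transitions
  z(x|z) → 8 states, 5 ε-transitions
  (z(x|z))* → 10 states, 9 ε-transitions
  z(z(x|z))* → 12 states, 10 ε-transitions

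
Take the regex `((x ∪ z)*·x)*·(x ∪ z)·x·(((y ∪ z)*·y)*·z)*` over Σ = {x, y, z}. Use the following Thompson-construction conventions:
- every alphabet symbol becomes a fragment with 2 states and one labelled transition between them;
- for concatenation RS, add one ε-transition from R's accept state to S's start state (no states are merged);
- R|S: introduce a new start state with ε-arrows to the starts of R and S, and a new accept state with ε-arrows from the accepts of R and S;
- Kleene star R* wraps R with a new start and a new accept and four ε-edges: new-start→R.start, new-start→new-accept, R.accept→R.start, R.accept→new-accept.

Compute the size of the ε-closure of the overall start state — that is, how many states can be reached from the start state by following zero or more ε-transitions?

11

Compute the ε-closure size of each fragment's start state recursively; a symbol fragment's start has no outgoing ε-edge, so its closure is just itself (size 1).
  x ∪ z — new start ε-reaches every alternative's start; none of them accept ε, so the new accept is not reached: |ε-closure| = 1 + 1 + 1 = 3
  (x ∪ z)* — |ε-closure| = 1 (new start) + 3 (body) + 1 (new accept) = 5
  (x ∪ z)*·x — |ε-closure| = 5 + 1 = 6 (closure spills across the concat boundary because the left factor accepts ε)
  ((x ∪ z)*·x)* — new start has ε-edges to the inner start and to the new accept, so |ε-closure| = 2 + 6 = 8
  x ∪ z — new start ε-reaches every alternative's start; none of them accept ε, so the new accept is not reached: |ε-closure| = 1 + 1 + 1 = 3
  y ∪ z — |ε-closure| = 1 + 1 + 1 = 3 (the new accept is not ε-reachable since no branch accepts ε)
  (y ∪ z)* — |ε-closure| = 1 (new start) + 3 (body) + 1 (new accept) = 5
  (y ∪ z)*·y — |ε-closure| = 5 + 1 = 6 (closure spills across the concat boundary because the left factor accepts ε)
  ((y ∪ z)*·y)* — new start has ε-edges to the inner start and to the new accept, so |ε-closure| = 2 + 6 = 8
  ((y ∪ z)*·y)*·z — the left operand accepts ε, so the closure extends into the next operand (via the concat ε-link); |ε-closure| = 8 + 1 = 9
  (((y ∪ z)*·y)*·z)* — new start has ε-edges to the inner start and to the new accept, so |ε-closure| = 2 + 9 = 11
  ((x ∪ z)*·x)*·(x ∪ z)·x·(((y ∪ z)*·y)*·z)* — |ε-closure| = 8 + 3 = 11 (closure spills across the concat boundary because the left factor accepts ε)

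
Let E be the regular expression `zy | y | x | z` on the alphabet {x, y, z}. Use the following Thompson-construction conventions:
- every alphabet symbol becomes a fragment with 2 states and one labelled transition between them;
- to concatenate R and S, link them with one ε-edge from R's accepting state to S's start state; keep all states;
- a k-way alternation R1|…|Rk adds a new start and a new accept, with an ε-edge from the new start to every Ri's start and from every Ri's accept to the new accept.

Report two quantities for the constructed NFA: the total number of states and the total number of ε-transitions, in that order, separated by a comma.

Building bottom-up:
Each of the 5 symbol leaves contributes 2 states and 0 ε-transitions.
  zy — 4 states, 1 ε-transition
  zy | y | x | z — 12 states, 9 ε-transitions

12, 9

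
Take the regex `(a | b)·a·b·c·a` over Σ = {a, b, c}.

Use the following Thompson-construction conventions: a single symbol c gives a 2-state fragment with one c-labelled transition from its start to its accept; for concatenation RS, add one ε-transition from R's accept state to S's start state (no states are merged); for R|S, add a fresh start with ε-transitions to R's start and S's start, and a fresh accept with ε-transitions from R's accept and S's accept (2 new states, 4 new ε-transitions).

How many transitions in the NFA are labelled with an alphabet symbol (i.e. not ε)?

6

Per subexpression:
Each of the 6 symbol leaves contributes exactly 1 symbol transition.
  a | b : 2 symbol transitions
  (a | b)·a·b·c·a : 6 symbol transitions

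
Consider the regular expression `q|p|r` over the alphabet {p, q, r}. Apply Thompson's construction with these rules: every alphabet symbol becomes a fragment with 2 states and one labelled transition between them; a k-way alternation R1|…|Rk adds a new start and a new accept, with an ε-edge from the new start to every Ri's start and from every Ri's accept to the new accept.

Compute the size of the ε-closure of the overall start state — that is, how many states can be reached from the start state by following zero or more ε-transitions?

Compute the ε-closure size of each fragment's start state recursively; a symbol fragment's start has no outgoing ε-edge, so its closure is just itself (size 1).
  q|p|r : new start ε-reaches every alternative's start; none of them accept ε, so the new accept is not reached: |ε-closure| = 1 + 1 + 1 + 1 = 4

4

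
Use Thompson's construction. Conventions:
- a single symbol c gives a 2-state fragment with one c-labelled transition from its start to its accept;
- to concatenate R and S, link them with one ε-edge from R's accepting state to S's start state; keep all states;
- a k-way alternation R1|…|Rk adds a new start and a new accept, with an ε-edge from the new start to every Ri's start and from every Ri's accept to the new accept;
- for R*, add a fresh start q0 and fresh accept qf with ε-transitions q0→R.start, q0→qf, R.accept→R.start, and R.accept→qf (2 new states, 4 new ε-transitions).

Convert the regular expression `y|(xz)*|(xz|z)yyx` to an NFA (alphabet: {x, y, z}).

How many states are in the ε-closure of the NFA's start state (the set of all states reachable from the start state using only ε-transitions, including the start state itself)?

9

Work bottom-up. For each fragment F, track |ε-closure(F.start)| and whether F's accept lies in that closure (i.e. whether F accepts ε). A single-symbol fragment has closure size 1 and does not accept ε.
  xz → same as the first factor's closure: C = 1
  (xz)* → new start has ε-edges to the inner start and to the new accept, so C = 2 + 1 = 3
  xz → C equals the left operand's closure size = 1 (its accept is not ε-reachable, so the closure stops there)
  xz|z → new start ε-reaches every alternative's start; none of them accept ε, so the new accept is not reached: C = 1 + 1 + 1 = 3
  (xz|z)yyx → C equals the left operand's closure size = 3 (its accept is not ε-reachable, so the closure stops there)
  y|(xz)*|(xz|z)yyx → C = 1 (new start) + (1 + 3 + 3) + 1 (new accept, since some branch ε-reaches its own accept) = 9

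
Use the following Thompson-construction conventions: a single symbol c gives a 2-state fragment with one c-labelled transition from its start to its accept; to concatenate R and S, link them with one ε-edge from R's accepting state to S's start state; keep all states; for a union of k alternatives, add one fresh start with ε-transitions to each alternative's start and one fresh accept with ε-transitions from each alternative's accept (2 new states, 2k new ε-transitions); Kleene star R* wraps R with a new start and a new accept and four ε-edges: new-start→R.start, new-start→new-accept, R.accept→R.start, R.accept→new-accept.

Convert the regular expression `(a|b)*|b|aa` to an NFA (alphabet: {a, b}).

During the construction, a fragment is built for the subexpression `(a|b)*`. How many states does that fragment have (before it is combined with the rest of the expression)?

8

Fragment for `(a|b)*`:
Each of the 2 symbol leaves contributes a 2-state fragment.
  a|b = 6 states
  (a|b)* = 8 states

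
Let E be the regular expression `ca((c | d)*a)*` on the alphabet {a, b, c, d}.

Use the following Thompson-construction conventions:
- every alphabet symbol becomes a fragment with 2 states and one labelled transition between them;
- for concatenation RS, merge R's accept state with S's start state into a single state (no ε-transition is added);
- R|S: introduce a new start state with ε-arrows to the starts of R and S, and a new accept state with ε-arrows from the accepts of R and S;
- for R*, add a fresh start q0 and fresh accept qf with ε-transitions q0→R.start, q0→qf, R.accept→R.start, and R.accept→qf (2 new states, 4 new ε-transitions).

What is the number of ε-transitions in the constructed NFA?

By structural recursion:
Each of the 5 symbol leaves contributes 0 ε-transitions.
  c | d → 4 ε-transitions
  (c | d)* → 8 ε-transitions
  (c | d)*a → 8 ε-transitions
  ((c | d)*a)* → 12 ε-transitions
  ca((c | d)*a)* → 12 ε-transitions

12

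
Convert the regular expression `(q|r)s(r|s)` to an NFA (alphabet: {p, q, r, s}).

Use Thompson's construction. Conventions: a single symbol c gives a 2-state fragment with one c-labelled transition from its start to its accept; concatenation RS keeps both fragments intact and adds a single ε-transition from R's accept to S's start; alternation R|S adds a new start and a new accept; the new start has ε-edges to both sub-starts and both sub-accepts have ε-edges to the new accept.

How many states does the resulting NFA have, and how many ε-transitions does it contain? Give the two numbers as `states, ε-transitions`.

14, 10

By structural recursion:
Each of the 5 symbol leaves contributes 2 states and 0 ε-transitions.
  q|r = 6 states, 4 ε-transitions
  r|s = 6 states, 4 ε-transitions
  (q|r)s(r|s) = 14 states, 10 ε-transitions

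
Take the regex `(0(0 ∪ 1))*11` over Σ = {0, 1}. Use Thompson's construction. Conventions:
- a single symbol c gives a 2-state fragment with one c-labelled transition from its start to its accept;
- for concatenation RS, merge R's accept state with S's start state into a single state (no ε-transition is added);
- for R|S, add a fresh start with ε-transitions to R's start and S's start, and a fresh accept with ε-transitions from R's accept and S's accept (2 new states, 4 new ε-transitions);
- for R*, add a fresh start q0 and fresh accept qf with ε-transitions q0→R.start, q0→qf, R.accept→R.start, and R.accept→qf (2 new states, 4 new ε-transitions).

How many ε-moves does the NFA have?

8

Recursing over subexpressions:
Each of the 5 symbol leaves contributes 0 ε-transitions.
  0 ∪ 1 — 4 ε-transitions
  0(0 ∪ 1) — 4 ε-transitions
  (0(0 ∪ 1))* — 8 ε-transitions
  (0(0 ∪ 1))*11 — 8 ε-transitions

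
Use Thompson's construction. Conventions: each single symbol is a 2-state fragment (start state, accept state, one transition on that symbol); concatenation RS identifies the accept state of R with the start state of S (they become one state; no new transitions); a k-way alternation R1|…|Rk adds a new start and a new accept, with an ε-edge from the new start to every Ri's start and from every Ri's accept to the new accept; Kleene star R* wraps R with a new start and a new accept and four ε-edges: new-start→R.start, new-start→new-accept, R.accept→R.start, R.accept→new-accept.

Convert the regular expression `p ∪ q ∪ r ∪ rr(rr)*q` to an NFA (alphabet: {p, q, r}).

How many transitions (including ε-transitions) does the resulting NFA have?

20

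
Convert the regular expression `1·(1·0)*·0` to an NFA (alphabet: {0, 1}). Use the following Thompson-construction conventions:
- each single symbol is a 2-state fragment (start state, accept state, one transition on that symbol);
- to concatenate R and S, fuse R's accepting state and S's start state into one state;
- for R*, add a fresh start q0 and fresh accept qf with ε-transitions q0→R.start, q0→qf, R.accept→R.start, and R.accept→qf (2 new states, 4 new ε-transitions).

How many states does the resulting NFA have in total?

7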